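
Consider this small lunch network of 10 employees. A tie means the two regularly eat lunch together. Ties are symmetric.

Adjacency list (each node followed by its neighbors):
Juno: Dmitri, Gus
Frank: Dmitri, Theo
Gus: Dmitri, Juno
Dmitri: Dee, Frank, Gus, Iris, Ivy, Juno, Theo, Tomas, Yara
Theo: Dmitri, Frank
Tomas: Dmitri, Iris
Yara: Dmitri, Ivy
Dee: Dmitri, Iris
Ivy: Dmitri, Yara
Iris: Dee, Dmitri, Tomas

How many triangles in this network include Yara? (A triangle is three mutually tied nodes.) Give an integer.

Yara's neighbors: Dmitri and Ivy.
Neighbor pairs that are themselves tied: Yara–Dmitri–Ivy. Each forms one triangle with Yara, for 1 in total.

1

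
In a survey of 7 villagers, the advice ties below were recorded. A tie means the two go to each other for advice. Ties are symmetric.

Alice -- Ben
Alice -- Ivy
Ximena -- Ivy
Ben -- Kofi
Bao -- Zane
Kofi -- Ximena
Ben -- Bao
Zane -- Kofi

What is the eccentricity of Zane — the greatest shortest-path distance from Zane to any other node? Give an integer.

3

Distances from Zane: Alice:3, Bao:1, Ben:2, Ivy:3, Kofi:1, Ximena:2.
The largest is 3 (to Alice and Ivy), so the eccentricity of Zane is 3.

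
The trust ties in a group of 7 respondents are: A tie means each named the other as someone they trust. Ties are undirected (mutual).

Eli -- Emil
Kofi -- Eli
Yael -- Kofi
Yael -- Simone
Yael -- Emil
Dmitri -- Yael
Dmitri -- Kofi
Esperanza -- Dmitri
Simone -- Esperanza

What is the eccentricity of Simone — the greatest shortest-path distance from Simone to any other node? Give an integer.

3

Distances from Simone: Dmitri:2, Eli:3, Emil:2, Esperanza:1, Kofi:2, Yael:1.
The largest is 3 (to Eli), so the eccentricity of Simone is 3.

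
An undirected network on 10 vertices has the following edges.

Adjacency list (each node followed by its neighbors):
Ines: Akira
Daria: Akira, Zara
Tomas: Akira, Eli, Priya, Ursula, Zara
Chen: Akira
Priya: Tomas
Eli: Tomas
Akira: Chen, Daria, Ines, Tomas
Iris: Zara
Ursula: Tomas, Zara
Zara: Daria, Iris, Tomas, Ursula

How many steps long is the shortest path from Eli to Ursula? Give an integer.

2

One shortest route is Eli – Tomas – Ursula, which uses 2 edges, and Eli and Ursula are not directly tied, so nothing shorter exists. So d(Eli,Ursula) = 2.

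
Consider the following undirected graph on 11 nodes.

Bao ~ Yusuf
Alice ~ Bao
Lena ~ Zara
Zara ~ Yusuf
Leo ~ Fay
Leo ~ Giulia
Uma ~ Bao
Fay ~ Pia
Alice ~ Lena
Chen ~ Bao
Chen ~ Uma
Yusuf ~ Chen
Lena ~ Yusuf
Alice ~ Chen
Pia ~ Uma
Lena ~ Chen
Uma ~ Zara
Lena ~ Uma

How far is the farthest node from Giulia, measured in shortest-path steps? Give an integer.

6

Distances from Giulia: Alice:6, Bao:5, Chen:5, Fay:2, Lena:5, Leo:1, Pia:3, Uma:4, Yusuf:6, Zara:5.
The largest is 6 (to Yusuf and Alice), so the eccentricity of Giulia is 6.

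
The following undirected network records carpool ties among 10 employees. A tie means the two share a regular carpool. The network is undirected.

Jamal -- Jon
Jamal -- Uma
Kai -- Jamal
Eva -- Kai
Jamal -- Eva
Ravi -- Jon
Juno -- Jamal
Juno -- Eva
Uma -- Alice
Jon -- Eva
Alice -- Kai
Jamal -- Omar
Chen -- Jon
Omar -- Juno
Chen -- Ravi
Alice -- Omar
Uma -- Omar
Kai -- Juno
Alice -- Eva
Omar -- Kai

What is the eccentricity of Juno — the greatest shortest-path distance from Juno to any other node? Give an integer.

Distances from Juno: Alice:2, Chen:3, Eva:1, Jamal:1, Jon:2, Kai:1, Omar:1, Ravi:3, Uma:2.
The largest is 3 (to Ravi and Chen), so the eccentricity of Juno is 3.

3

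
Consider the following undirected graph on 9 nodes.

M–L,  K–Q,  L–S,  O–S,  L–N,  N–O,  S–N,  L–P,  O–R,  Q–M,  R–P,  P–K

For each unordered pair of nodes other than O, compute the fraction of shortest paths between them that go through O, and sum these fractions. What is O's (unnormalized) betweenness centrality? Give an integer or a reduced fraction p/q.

Pairs whose geodesics pass through O — N–R: 1; S–R: 1.
All other pairs contribute 0.
Summing the contributions gives betweenness(O) = 2.

2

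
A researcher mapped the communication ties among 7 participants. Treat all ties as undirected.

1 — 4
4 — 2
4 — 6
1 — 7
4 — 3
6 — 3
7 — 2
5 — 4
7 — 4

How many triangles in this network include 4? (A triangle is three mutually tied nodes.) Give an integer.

3

4's neighbors: 1, 2, 3, 5, 6, and 7.
Neighbor pairs that are themselves tied: 4–1–7; 4–2–7; 4–3–6. Each forms one triangle with 4, for 3 in total.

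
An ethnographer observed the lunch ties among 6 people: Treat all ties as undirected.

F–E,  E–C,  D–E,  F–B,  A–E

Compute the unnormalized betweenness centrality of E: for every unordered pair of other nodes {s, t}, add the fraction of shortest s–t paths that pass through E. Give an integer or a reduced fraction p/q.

9

Pairs whose geodesics pass through E — C–D: 1; C–A: 1; C–F: 1; C–B: 1; D–A: 1; D–F: 1; D–B: 1; A–F: 1; A–B: 1.
All other pairs contribute 0.
Summing the contributions gives betweenness(E) = 9.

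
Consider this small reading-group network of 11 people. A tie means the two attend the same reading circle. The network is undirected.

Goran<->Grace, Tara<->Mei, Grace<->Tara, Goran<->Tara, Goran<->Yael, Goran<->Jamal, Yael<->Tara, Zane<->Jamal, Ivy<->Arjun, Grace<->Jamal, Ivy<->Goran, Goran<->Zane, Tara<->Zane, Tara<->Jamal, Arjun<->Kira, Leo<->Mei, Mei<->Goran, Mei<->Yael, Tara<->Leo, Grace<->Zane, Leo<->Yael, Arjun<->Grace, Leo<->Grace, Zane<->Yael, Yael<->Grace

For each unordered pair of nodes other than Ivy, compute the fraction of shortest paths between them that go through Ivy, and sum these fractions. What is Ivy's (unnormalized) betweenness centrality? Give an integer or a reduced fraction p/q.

7/5

Pairs whose geodesics pass through Ivy — Goran–Arjun: 1/2; Goran–Kira: 1/2; Mei–Arjun: 1/5; Mei–Kira: 1/5.
All other pairs contribute 0.
Summing the contributions gives betweenness(Ivy) = 7/5.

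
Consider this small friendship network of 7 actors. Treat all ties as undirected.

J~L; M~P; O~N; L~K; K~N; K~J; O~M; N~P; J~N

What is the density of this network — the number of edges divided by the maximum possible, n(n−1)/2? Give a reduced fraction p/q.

3/7

There are 9 edges and 7 nodes, so the maximum possible is C(7,2) = 21.
Density = 9/21 = 3/7.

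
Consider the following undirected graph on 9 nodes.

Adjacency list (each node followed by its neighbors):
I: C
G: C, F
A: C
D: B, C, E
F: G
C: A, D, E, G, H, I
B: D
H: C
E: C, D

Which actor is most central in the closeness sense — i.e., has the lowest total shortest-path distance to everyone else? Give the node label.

Farness (sum of distances to all others) for each node — A:17, B:21, C:10, D:14, E:15, F:22, G:15, H:17, I:17.
The smallest farness is 10, for C, so C has the highest closeness.

C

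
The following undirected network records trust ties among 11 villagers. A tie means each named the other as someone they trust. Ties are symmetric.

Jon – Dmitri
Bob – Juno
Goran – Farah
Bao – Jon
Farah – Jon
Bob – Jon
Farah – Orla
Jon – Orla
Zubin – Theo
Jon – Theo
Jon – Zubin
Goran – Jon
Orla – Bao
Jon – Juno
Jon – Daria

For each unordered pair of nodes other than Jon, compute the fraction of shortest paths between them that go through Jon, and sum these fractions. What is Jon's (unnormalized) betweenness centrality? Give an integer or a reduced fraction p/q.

39

Pairs whose geodesics pass through Jon — Orla–Daria: 1; Orla–Bob: 1; Orla–Dmitri: 1; Orla–Goran: 1/2; Orla–Zubin: 1; Orla–Theo: 1; Orla–Juno: 1; Farah–Daria: 1; Farah–Bao: 1/2; Farah–Bob: 1; Farah–Dmitri: 1; Farah–Zubin: 1; Farah–Theo: 1; Farah–Juno: 1 … (+26 more pairs).
All other pairs contribute 0.
Summing the contributions gives betweenness(Jon) = 39.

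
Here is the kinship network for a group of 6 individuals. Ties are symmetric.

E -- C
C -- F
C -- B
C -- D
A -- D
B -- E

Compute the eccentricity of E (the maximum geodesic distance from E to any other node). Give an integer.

3

Distances from E: A:3, B:1, C:1, D:2, F:2.
The largest is 3 (to A), so the eccentricity of E is 3.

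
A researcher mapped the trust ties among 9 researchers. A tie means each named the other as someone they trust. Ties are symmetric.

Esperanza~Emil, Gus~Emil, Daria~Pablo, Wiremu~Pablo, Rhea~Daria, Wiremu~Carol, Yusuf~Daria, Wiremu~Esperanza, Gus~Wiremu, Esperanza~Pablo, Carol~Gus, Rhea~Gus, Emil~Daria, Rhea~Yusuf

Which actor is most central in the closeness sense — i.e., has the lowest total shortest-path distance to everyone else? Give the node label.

Farness (sum of distances to all others) for each node — Carol:16, Daria:13, Emil:13, Esperanza:15, Gus:12, Pablo:13, Rhea:14, Wiremu:13, Yusuf:17.
The smallest farness is 12, for Gus, so Gus has the highest closeness.

Gus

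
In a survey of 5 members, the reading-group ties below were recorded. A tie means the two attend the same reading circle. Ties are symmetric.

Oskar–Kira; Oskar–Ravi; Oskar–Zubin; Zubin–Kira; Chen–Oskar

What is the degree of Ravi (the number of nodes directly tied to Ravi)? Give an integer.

Ravi is directly tied to Oskar. That is 1 neighbor, so the degree of Ravi is 1.

1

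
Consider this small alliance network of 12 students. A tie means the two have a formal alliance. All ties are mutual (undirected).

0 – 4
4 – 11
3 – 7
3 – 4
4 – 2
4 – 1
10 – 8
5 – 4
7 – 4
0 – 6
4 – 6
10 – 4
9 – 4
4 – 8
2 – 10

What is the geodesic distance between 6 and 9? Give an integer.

2

One shortest route is 6 – 4 – 9, which uses 2 edges, and 6 and 9 are not directly tied, so nothing shorter exists. So d(6,9) = 2.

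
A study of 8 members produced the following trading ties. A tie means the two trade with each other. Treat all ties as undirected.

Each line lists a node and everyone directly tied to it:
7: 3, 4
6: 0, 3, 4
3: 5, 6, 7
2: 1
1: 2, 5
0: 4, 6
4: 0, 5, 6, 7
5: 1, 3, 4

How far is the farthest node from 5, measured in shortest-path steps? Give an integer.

Distances from 5: 0:2, 1:1, 2:2, 3:1, 4:1, 6:2, 7:2.
The largest is 2 (to 6, 7, 0, and 2), so the eccentricity of 5 is 2.

2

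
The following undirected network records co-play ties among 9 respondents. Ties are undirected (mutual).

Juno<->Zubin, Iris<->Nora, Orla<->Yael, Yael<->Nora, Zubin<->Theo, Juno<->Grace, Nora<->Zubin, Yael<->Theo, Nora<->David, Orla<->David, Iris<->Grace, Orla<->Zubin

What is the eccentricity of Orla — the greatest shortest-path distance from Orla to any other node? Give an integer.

Distances from Orla: David:1, Grace:3, Iris:3, Juno:2, Nora:2, Theo:2, Yael:1, Zubin:1.
The largest is 3 (to Iris and Grace), so the eccentricity of Orla is 3.

3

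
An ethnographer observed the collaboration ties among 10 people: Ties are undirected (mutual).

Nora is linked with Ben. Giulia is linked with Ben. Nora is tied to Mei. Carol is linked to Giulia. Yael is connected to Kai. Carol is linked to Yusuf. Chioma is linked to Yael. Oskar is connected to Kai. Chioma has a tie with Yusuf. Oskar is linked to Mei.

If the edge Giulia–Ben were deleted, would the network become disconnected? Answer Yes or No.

Even without that edge, Giulia still reaches Ben via Giulia – Carol – Yusuf – Chioma – Yael – Kai – Oskar – Mei – Nora – Ben, so the network stays connected. Not a bridge.

No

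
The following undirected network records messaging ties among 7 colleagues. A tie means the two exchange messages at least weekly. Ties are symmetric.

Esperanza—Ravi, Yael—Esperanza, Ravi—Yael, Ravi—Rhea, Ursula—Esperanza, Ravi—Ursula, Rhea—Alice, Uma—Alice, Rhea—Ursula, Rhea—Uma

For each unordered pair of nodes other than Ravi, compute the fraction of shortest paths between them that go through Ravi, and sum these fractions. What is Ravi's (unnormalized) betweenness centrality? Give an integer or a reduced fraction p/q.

Pairs whose geodesics pass through Ravi — Ursula–Yael: 1/2; Yael–Rhea: 1; Yael–Uma: 1; Yael–Alice: 1; Esperanza–Rhea: 1/2; Esperanza–Uma: 1/2; Esperanza–Alice: 1/2.
All other pairs contribute 0.
Summing the contributions gives betweenness(Ravi) = 5.

5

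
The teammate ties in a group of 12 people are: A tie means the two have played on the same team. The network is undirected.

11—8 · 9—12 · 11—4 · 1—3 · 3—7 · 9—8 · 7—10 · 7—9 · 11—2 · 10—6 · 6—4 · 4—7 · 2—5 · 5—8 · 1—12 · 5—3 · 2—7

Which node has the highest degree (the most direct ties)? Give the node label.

Degrees — 1:2, 2:3, 3:3, 4:3, 5:3, 6:2, 7:5, 8:3, 9:3, 10:2, 11:3, 12:2.
The maximum is 5, attained only by 7.

7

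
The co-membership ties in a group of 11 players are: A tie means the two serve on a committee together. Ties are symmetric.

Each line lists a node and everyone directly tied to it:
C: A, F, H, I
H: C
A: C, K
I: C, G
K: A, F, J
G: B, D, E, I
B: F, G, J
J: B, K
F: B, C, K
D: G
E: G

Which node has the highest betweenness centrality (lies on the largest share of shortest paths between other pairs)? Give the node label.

Unnormalized betweenness of each node: A:13/6, B:67/6, C:95/6, D:0, E:0, F:15/2, G:19, H:0, I:9, J:7/3, K:4.
G has the largest value, 19, making it the main broker — the node through which the most shortest paths run.

G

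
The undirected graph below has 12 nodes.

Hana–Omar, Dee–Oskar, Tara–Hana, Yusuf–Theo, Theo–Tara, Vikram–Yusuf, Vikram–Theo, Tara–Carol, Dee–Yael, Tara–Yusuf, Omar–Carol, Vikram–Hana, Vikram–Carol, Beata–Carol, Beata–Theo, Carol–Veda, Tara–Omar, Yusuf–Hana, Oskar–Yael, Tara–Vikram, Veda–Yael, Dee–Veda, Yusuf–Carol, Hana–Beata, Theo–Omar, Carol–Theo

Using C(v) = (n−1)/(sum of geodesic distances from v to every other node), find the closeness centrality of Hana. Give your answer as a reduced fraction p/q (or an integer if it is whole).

11/25

Distances from Hana: Beata:1, Carol:2, Dee:4, Omar:1, Oskar:5, Tara:1, Theo:2, Veda:3, Vikram:1, Yael:4, Yusuf:1. Sum = 25.
n = 12, so closeness = 11/25.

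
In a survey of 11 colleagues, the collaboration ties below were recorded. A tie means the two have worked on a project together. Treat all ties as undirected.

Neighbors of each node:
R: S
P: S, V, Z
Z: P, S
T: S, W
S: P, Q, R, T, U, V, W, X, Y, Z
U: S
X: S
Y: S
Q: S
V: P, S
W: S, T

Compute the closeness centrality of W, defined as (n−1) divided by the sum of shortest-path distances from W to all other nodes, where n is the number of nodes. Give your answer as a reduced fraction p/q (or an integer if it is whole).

Distances from W: P:2, Q:2, R:2, S:1, T:1, U:2, V:2, X:2, Y:2, Z:2. Sum = 18.
n = 11, so closeness = 10/18 = 5/9.

5/9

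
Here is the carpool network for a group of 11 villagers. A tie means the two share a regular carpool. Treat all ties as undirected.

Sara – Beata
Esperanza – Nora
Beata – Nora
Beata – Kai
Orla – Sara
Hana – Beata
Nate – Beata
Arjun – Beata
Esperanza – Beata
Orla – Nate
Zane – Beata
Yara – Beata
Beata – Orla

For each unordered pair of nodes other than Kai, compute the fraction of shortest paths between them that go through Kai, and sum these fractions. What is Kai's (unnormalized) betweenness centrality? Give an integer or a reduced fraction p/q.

0

No shortest path between any pair of other nodes passes through Kai.
Summing the contributions gives betweenness(Kai) = 0.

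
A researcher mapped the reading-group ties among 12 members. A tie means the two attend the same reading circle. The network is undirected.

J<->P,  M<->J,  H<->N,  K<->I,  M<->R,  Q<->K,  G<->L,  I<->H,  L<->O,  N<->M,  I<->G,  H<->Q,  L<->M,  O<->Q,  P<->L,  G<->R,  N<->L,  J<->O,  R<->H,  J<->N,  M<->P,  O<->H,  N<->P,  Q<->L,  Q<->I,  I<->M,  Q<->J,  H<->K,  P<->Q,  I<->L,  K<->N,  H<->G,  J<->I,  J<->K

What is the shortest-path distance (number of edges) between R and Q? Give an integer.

One shortest route is R – H – Q, which uses 2 edges, and R and Q are not directly tied, so nothing shorter exists. So d(R,Q) = 2.

2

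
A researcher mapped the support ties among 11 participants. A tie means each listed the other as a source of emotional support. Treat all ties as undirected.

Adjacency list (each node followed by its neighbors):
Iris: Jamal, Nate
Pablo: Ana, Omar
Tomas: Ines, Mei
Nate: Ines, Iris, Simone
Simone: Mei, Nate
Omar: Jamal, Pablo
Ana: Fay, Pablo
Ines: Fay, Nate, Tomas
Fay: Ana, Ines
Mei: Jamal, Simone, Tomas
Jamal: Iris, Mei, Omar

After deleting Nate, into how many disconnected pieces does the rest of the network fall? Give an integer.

Nate's neighbors (Ines, Iris, and Simone) remain reachable from one another through other ties, so the rest of the network stays in one piece.

1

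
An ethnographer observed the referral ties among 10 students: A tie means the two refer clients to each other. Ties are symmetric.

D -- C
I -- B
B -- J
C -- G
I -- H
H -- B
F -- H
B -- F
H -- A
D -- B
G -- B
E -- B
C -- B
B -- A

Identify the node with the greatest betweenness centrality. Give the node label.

B

Unnormalized betweenness of each node: A:0, B:29, C:1/2, D:0, E:0, F:0, G:0, H:3/2, I:0, J:0.
B has the largest value, 29, making it the main broker — the node through which the most shortest paths run.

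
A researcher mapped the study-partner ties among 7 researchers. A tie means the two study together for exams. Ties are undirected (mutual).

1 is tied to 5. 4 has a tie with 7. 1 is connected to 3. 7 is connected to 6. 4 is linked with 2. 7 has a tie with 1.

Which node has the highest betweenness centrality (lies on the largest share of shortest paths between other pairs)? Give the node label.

7

Unnormalized betweenness of each node: 1:9, 2:0, 3:0, 4:5, 5:0, 6:0, 7:11.
7 has the largest value, 11, making it the main broker — the node through which the most shortest paths run.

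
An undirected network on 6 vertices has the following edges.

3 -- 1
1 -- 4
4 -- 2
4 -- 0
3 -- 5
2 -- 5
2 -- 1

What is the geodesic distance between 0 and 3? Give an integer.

3

One shortest route is 0 – 4 – 1 – 3, which uses 3 edges, and at distance 2 from 0 we only reach {1, 2}, which does not include 3. So d(0,3) = 3.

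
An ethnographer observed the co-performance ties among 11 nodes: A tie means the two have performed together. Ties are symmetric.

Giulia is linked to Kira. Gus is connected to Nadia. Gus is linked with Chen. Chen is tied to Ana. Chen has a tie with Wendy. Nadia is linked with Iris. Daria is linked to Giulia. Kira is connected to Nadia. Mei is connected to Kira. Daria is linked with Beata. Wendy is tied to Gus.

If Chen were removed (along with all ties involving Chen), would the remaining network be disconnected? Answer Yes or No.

Removing Chen leaves {Beata, Daria, Giulia, Gus, Iris, Kira, Mei, Nadia, and Wendy} with no path to {Ana}, so the network splits into 2 components. Chen is a cut vertex.

Yes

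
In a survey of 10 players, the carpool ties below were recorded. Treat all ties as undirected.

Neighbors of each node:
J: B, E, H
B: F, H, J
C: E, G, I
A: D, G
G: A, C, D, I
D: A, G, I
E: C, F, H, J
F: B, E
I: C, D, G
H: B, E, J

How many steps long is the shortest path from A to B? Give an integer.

5

One shortest route is A – G – C – E – J – B, which uses 5 edges, and at distance 4 from A we only reach {F, H, J}, which does not include B. So d(A,B) = 5.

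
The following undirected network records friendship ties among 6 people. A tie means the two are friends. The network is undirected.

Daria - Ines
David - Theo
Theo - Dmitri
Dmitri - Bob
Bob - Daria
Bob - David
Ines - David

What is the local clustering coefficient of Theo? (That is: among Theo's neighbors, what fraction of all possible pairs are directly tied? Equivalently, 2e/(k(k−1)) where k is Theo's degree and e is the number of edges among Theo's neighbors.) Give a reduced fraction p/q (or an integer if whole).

0

Theo's neighbors: David and Dmitri (k = 2).
Possible neighbor pairs: C(2,2) = 1. Edges among them: none → e = 0.
Clustering(Theo) = 0/1.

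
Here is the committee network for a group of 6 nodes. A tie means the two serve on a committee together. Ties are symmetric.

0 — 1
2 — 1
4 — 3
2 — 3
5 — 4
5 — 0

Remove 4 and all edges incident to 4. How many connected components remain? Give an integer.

1

4's neighbors (3 and 5) remain reachable from one another through other ties, so the rest of the network stays in one piece.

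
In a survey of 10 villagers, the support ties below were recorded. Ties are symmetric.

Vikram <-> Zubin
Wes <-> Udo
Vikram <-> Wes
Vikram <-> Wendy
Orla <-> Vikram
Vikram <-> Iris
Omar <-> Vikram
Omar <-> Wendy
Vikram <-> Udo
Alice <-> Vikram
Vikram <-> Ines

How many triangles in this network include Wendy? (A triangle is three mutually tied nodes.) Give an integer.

1

Wendy's neighbors: Omar and Vikram.
Neighbor pairs that are themselves tied: Wendy–Omar–Vikram. Each forms one triangle with Wendy, for 1 in total.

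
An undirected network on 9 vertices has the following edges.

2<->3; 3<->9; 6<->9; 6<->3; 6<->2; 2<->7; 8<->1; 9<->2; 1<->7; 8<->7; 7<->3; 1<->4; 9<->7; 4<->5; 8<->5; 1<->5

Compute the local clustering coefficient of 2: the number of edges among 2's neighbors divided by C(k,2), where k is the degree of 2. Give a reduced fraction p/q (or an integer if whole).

5/6

2's neighbors: 3, 6, 7, and 9 (k = 4).
Possible neighbor pairs: C(4,2) = 6. Edges among them: 3–6, 3–7, 3–9, 6–9, 7–9 → e = 5.
Clustering(2) = 5/6.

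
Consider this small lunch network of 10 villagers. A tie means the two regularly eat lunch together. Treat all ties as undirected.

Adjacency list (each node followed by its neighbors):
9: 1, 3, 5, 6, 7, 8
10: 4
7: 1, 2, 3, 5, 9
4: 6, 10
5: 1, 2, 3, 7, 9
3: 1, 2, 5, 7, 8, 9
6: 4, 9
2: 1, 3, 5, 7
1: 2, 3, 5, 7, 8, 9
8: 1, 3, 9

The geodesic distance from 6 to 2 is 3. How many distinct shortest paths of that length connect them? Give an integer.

4

The shortest distance is 3. The length-3 paths are: 6–9–7–2; 6–9–3–2; 6–9–1–2; 6–9–5–2.
That gives 4 distinct shortest paths.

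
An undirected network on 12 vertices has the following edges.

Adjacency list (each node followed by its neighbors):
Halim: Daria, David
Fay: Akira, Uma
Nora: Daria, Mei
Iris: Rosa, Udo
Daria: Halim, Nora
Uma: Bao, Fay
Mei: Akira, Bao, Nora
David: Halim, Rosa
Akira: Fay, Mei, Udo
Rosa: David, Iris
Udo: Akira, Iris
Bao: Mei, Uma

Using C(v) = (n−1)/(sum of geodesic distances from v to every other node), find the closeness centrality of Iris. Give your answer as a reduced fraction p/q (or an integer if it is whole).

Distances from Iris: Akira:2, Bao:4, Daria:4, David:2, Fay:3, Halim:3, Mei:3, Nora:4, Rosa:1, Udo:1, Uma:4. Sum = 31.
n = 12, so closeness = 11/31.

11/31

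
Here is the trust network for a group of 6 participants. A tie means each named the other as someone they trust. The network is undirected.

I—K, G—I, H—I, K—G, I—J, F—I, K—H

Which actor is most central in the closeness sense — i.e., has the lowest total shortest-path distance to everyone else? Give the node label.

Farness (sum of distances to all others) for each node — F:9, G:8, H:8, I:5, J:9, K:7.
The smallest farness is 5, for I, so I has the highest closeness.

I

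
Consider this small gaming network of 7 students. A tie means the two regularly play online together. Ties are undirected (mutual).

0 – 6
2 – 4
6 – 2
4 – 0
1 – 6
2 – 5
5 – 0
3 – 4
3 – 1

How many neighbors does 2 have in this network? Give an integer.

2 is directly tied to 4, 5, and 6. That is 3 neighbors, so the degree of 2 is 3.

3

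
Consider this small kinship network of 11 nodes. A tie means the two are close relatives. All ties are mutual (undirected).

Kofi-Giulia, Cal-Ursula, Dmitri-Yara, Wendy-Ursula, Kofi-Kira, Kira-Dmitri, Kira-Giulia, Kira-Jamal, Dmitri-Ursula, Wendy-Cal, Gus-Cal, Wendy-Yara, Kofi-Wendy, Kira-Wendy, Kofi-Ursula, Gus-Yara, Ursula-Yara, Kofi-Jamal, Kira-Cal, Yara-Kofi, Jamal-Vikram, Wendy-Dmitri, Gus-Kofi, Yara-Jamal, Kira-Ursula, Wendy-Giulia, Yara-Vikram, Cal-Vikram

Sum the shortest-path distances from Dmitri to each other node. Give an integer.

Distances from Dmitri: Cal:2, Giulia:2, Gus:2, Jamal:2, Kira:1, Kofi:2, Ursula:1, Vikram:2, Wendy:1, Yara:1.
Sum = 2 + 2 + 2 + 2 + 1 + 2 + 1 + 2 + 1 + 1 = 16.

16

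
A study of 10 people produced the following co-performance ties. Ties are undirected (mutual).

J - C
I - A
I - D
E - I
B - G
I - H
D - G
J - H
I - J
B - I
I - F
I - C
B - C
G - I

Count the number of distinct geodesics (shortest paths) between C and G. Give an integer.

The shortest distance is 2. The length-2 paths are: C–I–G; C–B–G.
That gives 2 distinct shortest paths.

2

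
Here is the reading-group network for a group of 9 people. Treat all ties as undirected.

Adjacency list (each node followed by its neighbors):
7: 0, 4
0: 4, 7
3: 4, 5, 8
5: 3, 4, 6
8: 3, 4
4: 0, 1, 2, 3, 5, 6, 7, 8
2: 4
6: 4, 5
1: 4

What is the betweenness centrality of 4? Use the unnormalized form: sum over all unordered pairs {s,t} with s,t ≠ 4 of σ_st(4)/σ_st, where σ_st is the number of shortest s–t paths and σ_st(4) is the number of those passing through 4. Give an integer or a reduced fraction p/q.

Pairs whose geodesics pass through 4 — 5–1: 1; 5–0: 1; 5–7: 1; 5–2: 1; 5–8: 1/2; 1–3: 1; 1–0: 1; 1–7: 1; 1–6: 1; 1–2: 1; 1–8: 1; 3–0: 1; 3–7: 1; 3–6: 1/2 … (+10 more pairs).
All other pairs contribute 0.
Summing the contributions gives betweenness(4) = 23.

23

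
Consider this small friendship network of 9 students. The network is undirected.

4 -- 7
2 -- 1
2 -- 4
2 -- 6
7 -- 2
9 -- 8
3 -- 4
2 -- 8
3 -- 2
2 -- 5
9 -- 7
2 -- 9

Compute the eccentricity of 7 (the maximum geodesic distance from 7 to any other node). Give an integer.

Distances from 7: 1:2, 2:1, 3:2, 4:1, 5:2, 6:2, 8:2, 9:1.
The largest is 2 (to 3, 8, 5, 1, and 6), so the eccentricity of 7 is 2.

2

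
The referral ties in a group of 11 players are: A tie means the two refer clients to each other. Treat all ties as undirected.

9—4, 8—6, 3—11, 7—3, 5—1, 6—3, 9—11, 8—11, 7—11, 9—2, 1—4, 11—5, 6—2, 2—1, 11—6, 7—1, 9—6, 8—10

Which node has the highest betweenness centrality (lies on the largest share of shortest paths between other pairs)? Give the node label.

11

Unnormalized betweenness of each node: 1:16/3, 2:13/6, 3:1/2, 4:1/2, 5:7/6, 6:8, 7:5/2, 8:9, 9:17/3, 10:0, 11:85/6.
11 has the largest value, 85/6, making it the main broker — the node through which the most shortest paths run.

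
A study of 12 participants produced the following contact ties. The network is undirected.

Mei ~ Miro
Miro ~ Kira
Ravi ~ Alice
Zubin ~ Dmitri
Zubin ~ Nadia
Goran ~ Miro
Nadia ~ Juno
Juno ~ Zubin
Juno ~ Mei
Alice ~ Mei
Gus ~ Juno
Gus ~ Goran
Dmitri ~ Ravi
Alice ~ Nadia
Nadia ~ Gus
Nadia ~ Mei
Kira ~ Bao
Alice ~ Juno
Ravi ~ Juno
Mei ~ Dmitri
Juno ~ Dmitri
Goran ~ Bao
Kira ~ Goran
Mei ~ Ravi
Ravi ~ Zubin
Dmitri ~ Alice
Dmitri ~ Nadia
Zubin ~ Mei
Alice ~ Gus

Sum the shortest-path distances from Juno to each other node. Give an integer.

Distances from Juno: Alice:1, Bao:3, Dmitri:1, Goran:2, Gus:1, Kira:3, Mei:1, Miro:2, Nadia:1, Ravi:1, Zubin:1.
Sum = 1 + 3 + 1 + 2 + 1 + 3 + 1 + 2 + 1 + 1 + 1 = 17.

17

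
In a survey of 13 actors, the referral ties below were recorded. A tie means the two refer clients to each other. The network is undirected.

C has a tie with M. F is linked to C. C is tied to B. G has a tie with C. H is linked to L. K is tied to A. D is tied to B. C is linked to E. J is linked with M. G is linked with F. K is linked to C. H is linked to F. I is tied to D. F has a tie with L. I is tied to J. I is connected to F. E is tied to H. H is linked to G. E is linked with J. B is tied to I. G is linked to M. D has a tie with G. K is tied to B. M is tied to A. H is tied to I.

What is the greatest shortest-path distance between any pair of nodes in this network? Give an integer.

4

Eccentricity of each node (its greatest distance to any other): A:4, B:3, C:2, D:3, E:3, F:3, G:2, H:3, I:3, J:3, K:3, L:4, M:3.
The maximum eccentricity is 4, realized for instance by the pair A–L via A – M – C – F – L. So the diameter is 4.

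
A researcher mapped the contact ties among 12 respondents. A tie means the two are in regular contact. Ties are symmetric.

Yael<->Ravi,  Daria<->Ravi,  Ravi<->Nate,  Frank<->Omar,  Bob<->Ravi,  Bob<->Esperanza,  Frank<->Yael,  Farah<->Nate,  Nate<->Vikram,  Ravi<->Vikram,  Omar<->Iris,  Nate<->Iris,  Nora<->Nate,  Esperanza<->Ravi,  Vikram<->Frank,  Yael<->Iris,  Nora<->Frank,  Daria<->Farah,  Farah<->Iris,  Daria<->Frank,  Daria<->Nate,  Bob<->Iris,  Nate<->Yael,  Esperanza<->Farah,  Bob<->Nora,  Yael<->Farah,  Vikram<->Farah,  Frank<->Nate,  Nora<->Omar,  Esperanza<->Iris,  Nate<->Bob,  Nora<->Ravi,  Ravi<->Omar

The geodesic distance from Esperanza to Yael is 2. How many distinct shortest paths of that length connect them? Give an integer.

The shortest distance is 2. The length-2 paths are: Esperanza–Ravi–Yael; Esperanza–Farah–Yael; Esperanza–Iris–Yael.
That gives 3 distinct shortest paths.

3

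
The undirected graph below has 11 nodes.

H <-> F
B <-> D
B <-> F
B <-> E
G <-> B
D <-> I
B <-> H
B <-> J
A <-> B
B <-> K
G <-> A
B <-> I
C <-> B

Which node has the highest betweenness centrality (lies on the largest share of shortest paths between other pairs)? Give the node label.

Unnormalized betweenness of each node: A:0, B:42, C:0, D:0, E:0, F:0, G:0, H:0, I:0, J:0, K:0.
B has the largest value, 42, making it the main broker — the node through which the most shortest paths run.

B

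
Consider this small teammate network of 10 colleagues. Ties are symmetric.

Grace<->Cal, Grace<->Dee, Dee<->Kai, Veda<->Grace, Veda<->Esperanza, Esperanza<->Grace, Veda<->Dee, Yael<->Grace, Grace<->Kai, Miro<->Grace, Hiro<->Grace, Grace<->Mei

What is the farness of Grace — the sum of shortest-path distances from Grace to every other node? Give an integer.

Distances from Grace: Cal:1, Dee:1, Esperanza:1, Hiro:1, Kai:1, Mei:1, Miro:1, Veda:1, Yael:1.
Sum = 1 + 1 + 1 + 1 + 1 + 1 + 1 + 1 + 1 = 9.

9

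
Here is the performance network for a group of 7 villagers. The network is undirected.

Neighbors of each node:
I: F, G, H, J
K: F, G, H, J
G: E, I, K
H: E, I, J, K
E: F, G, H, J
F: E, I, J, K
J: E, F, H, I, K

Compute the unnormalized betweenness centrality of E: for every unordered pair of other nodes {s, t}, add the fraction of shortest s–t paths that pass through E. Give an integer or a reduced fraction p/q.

5/4

Pairs whose geodesics pass through E — H–G: 1/3; H–F: 1/4; J–G: 1/3; G–F: 1/3.
All other pairs contribute 0.
Summing the contributions gives betweenness(E) = 5/4.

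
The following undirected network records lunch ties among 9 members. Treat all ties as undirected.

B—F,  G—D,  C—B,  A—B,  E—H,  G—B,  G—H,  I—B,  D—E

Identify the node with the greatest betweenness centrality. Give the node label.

Unnormalized betweenness of each node: A:0, B:22, C:0, D:3, E:1/2, F:0, G:31/2, H:3, I:0.
B has the largest value, 22, making it the main broker — the node through which the most shortest paths run.

B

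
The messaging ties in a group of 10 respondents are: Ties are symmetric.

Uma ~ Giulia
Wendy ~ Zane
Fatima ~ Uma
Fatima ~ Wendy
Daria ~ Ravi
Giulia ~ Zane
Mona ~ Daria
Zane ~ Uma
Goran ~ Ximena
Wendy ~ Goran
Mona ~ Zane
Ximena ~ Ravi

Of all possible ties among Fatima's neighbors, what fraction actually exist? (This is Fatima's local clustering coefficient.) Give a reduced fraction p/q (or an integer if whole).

0

Fatima's neighbors: Uma and Wendy (k = 2).
Possible neighbor pairs: C(2,2) = 1. Edges among them: none → e = 0.
Clustering(Fatima) = 0/1.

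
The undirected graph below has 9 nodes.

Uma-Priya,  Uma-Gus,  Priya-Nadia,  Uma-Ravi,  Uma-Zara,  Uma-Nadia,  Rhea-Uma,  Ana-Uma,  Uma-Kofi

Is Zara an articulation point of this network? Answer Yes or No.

Even without Zara, every remaining node can still reach every other (the residual graph is connected), so Zara is not a cut vertex.

No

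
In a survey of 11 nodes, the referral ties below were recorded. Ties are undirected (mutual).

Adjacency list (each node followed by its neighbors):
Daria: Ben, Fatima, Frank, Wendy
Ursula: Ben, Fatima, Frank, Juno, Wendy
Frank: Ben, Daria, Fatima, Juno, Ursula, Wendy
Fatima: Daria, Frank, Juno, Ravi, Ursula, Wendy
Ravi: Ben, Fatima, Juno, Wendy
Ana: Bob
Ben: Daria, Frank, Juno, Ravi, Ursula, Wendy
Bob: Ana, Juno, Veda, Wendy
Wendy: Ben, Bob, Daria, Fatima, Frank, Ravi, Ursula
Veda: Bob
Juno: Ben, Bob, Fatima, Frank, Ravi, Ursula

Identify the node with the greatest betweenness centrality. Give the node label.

Bob

Unnormalized betweenness of each node: Ana:0, Ben:19/12, Bob:103/6, Daria:1/6, Fatima:19/12, Frank:11/12, Juno:49/6, Ravi:1/3, Ursula:1/3, Veda:0, Wendy:47/4.
Bob has the largest value, 103/6, making it the main broker — the node through which the most shortest paths run.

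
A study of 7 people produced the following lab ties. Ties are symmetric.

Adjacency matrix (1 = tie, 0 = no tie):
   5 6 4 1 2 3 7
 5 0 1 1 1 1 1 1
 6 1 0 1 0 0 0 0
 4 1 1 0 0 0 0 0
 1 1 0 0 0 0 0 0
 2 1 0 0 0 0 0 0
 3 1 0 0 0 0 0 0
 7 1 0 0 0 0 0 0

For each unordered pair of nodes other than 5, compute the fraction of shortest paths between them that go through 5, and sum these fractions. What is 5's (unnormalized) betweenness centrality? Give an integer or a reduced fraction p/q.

Pairs whose geodesics pass through 5 — 6–1: 1; 6–2: 1; 6–3: 1; 6–7: 1; 4–1: 1; 4–2: 1; 4–3: 1; 4–7: 1; 1–2: 1; 1–3: 1; 1–7: 1; 2–3: 1; 2–7: 1; 3–7: 1.
All other pairs contribute 0.
Summing the contributions gives betweenness(5) = 14.

14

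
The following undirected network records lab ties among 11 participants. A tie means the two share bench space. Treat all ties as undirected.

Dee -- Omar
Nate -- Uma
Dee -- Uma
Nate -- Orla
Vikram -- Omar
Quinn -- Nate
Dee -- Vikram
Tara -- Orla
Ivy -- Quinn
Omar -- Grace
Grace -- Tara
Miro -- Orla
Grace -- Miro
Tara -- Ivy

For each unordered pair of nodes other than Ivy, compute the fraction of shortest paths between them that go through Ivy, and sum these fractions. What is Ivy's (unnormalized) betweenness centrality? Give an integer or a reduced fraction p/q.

Pairs whose geodesics pass through Ivy — Omar–Quinn: 1/2; Grace–Quinn: 1; Tara–Quinn: 1.
All other pairs contribute 0.
Summing the contributions gives betweenness(Ivy) = 5/2.

5/2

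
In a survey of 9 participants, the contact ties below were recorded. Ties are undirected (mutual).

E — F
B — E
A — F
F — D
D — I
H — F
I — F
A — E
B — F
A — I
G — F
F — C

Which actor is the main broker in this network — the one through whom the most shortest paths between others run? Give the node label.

F

Unnormalized betweenness of each node: A:1/2, B:0, C:0, D:0, E:1/2, F:45/2, G:0, H:0, I:1/2.
F has the largest value, 45/2, making it the main broker — the node through which the most shortest paths run.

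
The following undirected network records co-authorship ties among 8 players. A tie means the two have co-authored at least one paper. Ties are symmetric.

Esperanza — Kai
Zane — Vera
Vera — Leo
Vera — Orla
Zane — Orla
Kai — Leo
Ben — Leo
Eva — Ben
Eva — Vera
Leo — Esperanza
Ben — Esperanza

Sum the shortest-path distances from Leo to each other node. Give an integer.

Distances from Leo: Ben:1, Esperanza:1, Eva:2, Kai:1, Orla:2, Vera:1, Zane:2.
Sum = 1 + 1 + 2 + 1 + 2 + 1 + 2 = 10.

10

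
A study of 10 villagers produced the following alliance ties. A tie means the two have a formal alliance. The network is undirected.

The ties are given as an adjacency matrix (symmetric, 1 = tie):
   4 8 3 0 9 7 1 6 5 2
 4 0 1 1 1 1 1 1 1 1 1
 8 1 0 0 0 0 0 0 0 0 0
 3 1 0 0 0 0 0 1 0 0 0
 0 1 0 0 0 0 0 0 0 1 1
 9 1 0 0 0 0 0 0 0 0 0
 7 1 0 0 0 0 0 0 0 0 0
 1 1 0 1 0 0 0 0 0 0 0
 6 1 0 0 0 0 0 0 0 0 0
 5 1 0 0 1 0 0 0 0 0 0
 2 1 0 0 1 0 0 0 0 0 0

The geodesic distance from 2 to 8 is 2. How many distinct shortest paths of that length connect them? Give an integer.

1

The shortest distance is 2, and the only length-2 path is 2–4–8. So there is exactly 1 shortest path.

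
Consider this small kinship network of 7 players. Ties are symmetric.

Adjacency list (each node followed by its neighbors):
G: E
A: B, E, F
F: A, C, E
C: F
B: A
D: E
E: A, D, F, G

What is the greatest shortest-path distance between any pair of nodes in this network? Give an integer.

Eccentricity of each node (its greatest distance to any other): A:2, B:3, C:3, D:3, E:2, F:2, G:3.
The maximum eccentricity is 3, realized for instance by the pair C–G via C – F – E – G. So the diameter is 3.

3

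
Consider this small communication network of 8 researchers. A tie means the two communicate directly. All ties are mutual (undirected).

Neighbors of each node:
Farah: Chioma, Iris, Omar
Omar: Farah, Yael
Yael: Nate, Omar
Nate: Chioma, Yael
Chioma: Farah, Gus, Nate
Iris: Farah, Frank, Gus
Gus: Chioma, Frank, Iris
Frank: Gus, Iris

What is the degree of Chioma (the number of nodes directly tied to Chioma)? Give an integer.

Chioma is directly tied to Farah, Gus, and Nate. That is 3 neighbors, so the degree of Chioma is 3.

3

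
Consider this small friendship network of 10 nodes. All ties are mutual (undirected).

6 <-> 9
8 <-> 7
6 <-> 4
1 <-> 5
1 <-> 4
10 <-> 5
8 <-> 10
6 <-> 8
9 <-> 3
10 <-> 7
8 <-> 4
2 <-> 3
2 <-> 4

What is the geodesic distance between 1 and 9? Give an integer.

3

One shortest route is 1 – 4 – 6 – 9, which uses 3 edges, and at distance 2 from 1 we only reach {2, 6, 8, 10}, which does not include 9. So d(1,9) = 3.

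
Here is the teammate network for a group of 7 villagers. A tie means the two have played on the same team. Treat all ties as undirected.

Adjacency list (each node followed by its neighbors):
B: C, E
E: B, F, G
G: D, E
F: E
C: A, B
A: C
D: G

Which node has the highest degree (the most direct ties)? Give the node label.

E

Degrees — A:1, B:2, C:2, D:1, E:3, F:1, G:2.
The maximum is 3, attained only by E.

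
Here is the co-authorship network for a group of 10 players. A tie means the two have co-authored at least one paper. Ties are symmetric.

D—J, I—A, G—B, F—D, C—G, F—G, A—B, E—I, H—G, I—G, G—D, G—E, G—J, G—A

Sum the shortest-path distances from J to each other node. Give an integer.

16

Distances from J: A:2, B:2, C:2, D:1, E:2, F:2, G:1, H:2, I:2.
Sum = 2 + 2 + 2 + 1 + 2 + 2 + 1 + 2 + 2 = 16.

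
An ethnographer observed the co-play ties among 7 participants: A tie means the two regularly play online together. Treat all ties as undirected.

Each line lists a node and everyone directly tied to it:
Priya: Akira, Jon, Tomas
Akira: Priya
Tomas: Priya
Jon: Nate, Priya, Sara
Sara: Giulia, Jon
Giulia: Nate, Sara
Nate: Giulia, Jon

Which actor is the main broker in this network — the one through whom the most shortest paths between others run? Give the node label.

Unnormalized betweenness of each node: Akira:0, Giulia:1/2, Jon:19/2, Nate:2, Priya:9, Sara:2, Tomas:0.
Jon has the largest value, 19/2, making it the main broker — the node through which the most shortest paths run.

Jon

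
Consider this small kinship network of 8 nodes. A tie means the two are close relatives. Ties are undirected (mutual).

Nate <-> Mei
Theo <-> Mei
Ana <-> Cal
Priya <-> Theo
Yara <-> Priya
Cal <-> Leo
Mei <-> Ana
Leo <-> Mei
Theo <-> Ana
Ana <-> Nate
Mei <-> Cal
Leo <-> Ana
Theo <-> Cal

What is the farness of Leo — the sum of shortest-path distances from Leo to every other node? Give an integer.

Distances from Leo: Ana:1, Cal:1, Mei:1, Nate:2, Priya:3, Theo:2, Yara:4.
Sum = 1 + 1 + 1 + 2 + 3 + 2 + 4 = 14.

14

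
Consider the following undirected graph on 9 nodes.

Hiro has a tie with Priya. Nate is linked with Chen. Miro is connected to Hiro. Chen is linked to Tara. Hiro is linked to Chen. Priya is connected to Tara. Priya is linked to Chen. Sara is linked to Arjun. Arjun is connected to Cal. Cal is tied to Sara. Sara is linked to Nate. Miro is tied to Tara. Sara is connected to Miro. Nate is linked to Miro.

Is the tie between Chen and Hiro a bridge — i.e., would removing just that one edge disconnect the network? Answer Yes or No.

No

Even without that edge, Chen still reaches Hiro via Chen – Priya – Hiro, so the network stays connected. Not a bridge.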